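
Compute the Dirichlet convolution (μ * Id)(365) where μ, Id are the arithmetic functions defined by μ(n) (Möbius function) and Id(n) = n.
(μ * Id)(365) = 288

Divisors of 365: [1, 5, 73, 365]. For each d | 365:
  d = 1: μ(1) · Id(365/1) = 1 · 365 = 365
  d = 5: μ(5) · Id(365/5) = -1 · 73 = -73
  d = 73: μ(73) · Id(365/73) = -1 · 5 = -5
  d = 365: μ(365) · Id(365/365) = 1 · 1 = 1
Summing: (μ * Id)(365) = 365 + -73 + -5 + 1 = 288.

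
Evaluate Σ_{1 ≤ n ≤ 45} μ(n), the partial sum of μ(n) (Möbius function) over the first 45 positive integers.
Σ_{n ≤ 45} μ(n) = -3

Compute μ(n) for each 1 ≤ n ≤ 45: μ(1) = 1, μ(2) = -1, μ(3) = -1, μ(4) = 0, μ(5) = -1, μ(6) = 1, μ(7) = -1, μ(8) = 0, μ(9) = 0, μ(10) = 1, μ(11) = -1, μ(12) = 0, μ(13) = -1, μ(14) = 1, μ(15) = 1, μ(16) = 0, μ(17) = -1, μ(18) = 0, μ(19) = -1, μ(20) = 0, μ(21) = 1, μ(22) = 1, μ(23) = -1, μ(24) = 0, μ(25) = 0, μ(26) = 1, μ(27) = 0, μ(28) = 0, μ(29) = -1, μ(30) = -1, μ(31) = -1, μ(32) = 0, μ(33) = 1, μ(34) = 1, μ(35) = 1, μ(36) = 0, μ(37) = -1, μ(38) = 1, μ(39) = 1, μ(40) = 0, μ(41) = -1, μ(42) = -1, μ(43) = -1, μ(44) = 0, μ(45) = 0. Summing all 45 values: -3. (Mertens function M(x) = Σ_{n ≤ x} μ(n); on average M(x) should be small (PNT ⟺ M(x) = o(x)).)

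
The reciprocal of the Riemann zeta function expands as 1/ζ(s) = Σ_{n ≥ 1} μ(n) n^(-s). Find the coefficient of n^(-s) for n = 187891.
μ(187891) = 1

Factor n = 187891 = 11 · 19 · 29 · 31. μ(n) = 0 if any exponent ≥ 2 (not squarefree); otherwise μ(n) = (−1)^{ω(n)} where ω(n) is the number of distinct prime factors. Applying: μ(187891) = 1.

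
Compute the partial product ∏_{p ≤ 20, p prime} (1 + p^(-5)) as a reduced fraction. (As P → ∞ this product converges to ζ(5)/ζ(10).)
∏ = 405833785877367637916288/391770333462674252324875

The primes p ≤ 20 are [2, 3, 5, 7, 11, 13, 17, 19]. For each, (1 + 1/p^5) = (p^5 + 1)/p^5. Multiplying these fractions over p ∈ [2, 3, 5, 7, 11, 13, 17, 19] gives 405833785877367637916288/391770333462674252324875. (In the limit P → ∞ this tends to ζ(5)/ζ(10).)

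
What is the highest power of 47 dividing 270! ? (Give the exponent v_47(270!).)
v_47(270!) = 5

Legendre's formula: v_p(n!) = Σ_{k ≥ 1} ⌊n / p^k⌋. For p = 47, n = 270, the terms are:
  ⌊270/47^1⌋ = ⌊270/47⌋ = 5
(the next term ⌊270/47^2⌋ = 0, terminating the sum). Summing: v_47(270!) = 5 = 5.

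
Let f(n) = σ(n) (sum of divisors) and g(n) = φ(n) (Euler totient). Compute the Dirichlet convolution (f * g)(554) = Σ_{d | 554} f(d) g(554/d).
(σ * φ)(554) = 2216

Divisors of 554: [1, 2, 277, 554]. For each d | 554:
  d = 1: σ(1) · φ(554/1) = 1 · 276 = 276
  d = 2: σ(2) · φ(554/2) = 3 · 276 = 828
  d = 277: σ(277) · φ(554/277) = 278 · 1 = 278
  d = 554: σ(554) · φ(554/554) = 834 · 1 = 834
Summing: (σ * φ)(554) = 276 + 828 + 278 + 834 = 2216.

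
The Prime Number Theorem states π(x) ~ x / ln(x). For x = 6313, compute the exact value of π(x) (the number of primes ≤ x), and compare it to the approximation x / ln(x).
π(6313) = 821;  x/ln(x) ≈ 721.46;  relative error ≈ 12.12%.

Directly count primes up to 6313: π(6313) = 821. The PNT approximation gives 6313/ln(6313) ≈ 6313/8.75037 ≈ 721.46. Relative error (π(x) − x/ln(x)) / π(x) ≈ 12.12%; the approximation is known to undercount slightly (Li(x) is a better estimate).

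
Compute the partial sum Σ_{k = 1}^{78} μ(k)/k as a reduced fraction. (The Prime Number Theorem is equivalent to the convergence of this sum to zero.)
Σ μ(k)/k = -34226814962907926308826941/2715312039949934943374754898

Values of μ(k) for 1 ≤ k ≤ 78: μ(1) = 1, μ(2) = -1, μ(3) = -1, μ(5) = -1, μ(6) = 1, μ(7) = -1, μ(10) = 1, μ(11) = -1, μ(13) = -1, μ(14) = 1, μ(15) = 1, μ(17) = -1, μ(19) = -1, μ(21) = 1, μ(22) = 1, μ(23) = -1, μ(26) = 1, μ(29) = -1, μ(30) = -1, μ(31) = -1, μ(33) = 1, μ(34) = 1, μ(35) = 1, μ(37) = -1, μ(38) = 1, μ(39) = 1, μ(41) = -1, μ(42) = -1, μ(43) = -1, μ(46) = 1, μ(47) = -1, μ(51) = 1, μ(53) = -1, μ(55) = 1, μ(57) = 1, μ(58) = 1, μ(59) = -1, μ(61) = -1, μ(62) = 1, μ(65) = 1, μ(66) = -1, μ(67) = -1, μ(69) = 1, μ(70) = -1, μ(71) = -1, μ(73) = -1, μ(74) = 1, μ(77) = 1, μ(78) = -1, with μ = 0 on non-squarefree integers. Summing μ(k)/k for k where μ(k) ≠ 0 gives -34226814962907926308826941/2715312039949934943374754898 ≈ -0.0126. (PNT ⟺ this sum → 0 as n → ∞.)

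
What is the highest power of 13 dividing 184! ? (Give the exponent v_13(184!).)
v_13(184!) = 15

Legendre's formula: v_p(n!) = Σ_{k ≥ 1} ⌊n / p^k⌋. For p = 13, n = 184, the terms are:
  ⌊184/13^1⌋ = ⌊184/13⌋ = 14
  ⌊184/13^2⌋ = ⌊184/169⌋ = 1
(the next term ⌊184/13^3⌋ = 0, terminating the sum). Summing: v_13(184!) = 14 + 1 = 15.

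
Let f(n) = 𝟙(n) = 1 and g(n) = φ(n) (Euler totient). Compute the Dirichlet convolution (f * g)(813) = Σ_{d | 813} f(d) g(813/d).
(𝟙 * φ)(813) = 813

Divisors of 813: [1, 3, 271, 813]. For each d | 813:
  d = 1: 𝟙(1) · φ(813/1) = 1 · 540 = 540
  d = 3: 𝟙(3) · φ(813/3) = 1 · 270 = 270
  d = 271: 𝟙(271) · φ(813/271) = 1 · 2 = 2
  d = 813: 𝟙(813) · φ(813/813) = 1 · 1 = 1
Summing: (𝟙 * φ)(813) = 540 + 270 + 2 + 1 = 813.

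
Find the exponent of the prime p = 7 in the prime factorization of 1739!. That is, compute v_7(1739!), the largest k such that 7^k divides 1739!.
v_7(1739!) = 288

Legendre's formula: v_p(n!) = Σ_{k ≥ 1} ⌊n / p^k⌋. For p = 7, n = 1739, the terms are:
  ⌊1739/7^1⌋ = ⌊1739/7⌋ = 248
  ⌊1739/7^2⌋ = ⌊1739/49⌋ = 35
  ⌊1739/7^3⌋ = ⌊1739/343⌋ = 5
(the next term ⌊1739/7^4⌋ = 0, terminating the sum). Summing: v_7(1739!) = 248 + 35 + 5 = 288.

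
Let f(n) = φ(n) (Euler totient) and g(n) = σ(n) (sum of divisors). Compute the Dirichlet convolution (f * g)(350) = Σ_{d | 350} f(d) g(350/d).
(φ * σ)(350) = 4200

Divisors of 350: [1, 2, 5, 7, 10, 14, 25, 35, 50, 70, 175, 350]. For each d | 350:
  d = 1: φ(1) · σ(350/1) = 1 · 744 = 744
  d = 2: φ(2) · σ(350/2) = 1 · 248 = 248
  d = 5: φ(5) · σ(350/5) = 4 · 144 = 576
  d = 7: φ(7) · σ(350/7) = 6 · 93 = 558
  d = 10: φ(10) · σ(350/10) = 4 · 48 = 192
  d = 14: φ(14) · σ(350/14) = 6 · 31 = 186
  d = 25: φ(25) · σ(350/25) = 20 · 24 = 480
  d = 35: φ(35) · σ(350/35) = 24 · 18 = 432
  d = 50: φ(50) · σ(350/50) = 20 · 8 = 160
  d = 70: φ(70) · σ(350/70) = 24 · 6 = 144
  d = 175: φ(175) · σ(350/175) = 120 · 3 = 360
  d = 350: φ(350) · σ(350/350) = 120 · 1 = 120
Summing: (φ * σ)(350) = 744 + 248 + 576 + 558 + 192 + 186 + 480 + 432 + 160 + 144 + 360 + 120 = 4200.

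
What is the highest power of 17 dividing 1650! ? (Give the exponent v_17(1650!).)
v_17(1650!) = 102

Legendre's formula: v_p(n!) = Σ_{k ≥ 1} ⌊n / p^k⌋. For p = 17, n = 1650, the terms are:
  ⌊1650/17^1⌋ = ⌊1650/17⌋ = 97
  ⌊1650/17^2⌋ = ⌊1650/289⌋ = 5
(the next term ⌊1650/17^3⌋ = 0, terminating the sum). Summing: v_17(1650!) = 97 + 5 = 102.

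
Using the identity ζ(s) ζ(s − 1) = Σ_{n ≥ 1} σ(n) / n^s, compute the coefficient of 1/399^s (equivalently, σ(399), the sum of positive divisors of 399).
σ(399) = 640

In the product (Σ m^0/m^s)(Σ k / k^s) = Σ (Σ_{d | n} d) / n^s, the coefficient of 1/n^s is σ(n) = Σ_{d | n} d. For n = 399, divisors are [1, 3, 7, 19, 21, 57, 133, 399]; summing: σ(399) = 640.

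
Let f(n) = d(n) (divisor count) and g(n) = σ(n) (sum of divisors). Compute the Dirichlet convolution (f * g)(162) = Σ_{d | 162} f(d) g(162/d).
(d * σ)(162) = 1305

Divisors of 162: [1, 2, 3, 6, 9, 18, 27, 54, 81, 162]. For each d | 162:
  d = 1: d(1) · σ(162/1) = 1 · 363 = 363
  d = 2: d(2) · σ(162/2) = 2 · 121 = 242
  d = 3: d(3) · σ(162/3) = 2 · 120 = 240
  d = 6: d(6) · σ(162/6) = 4 · 40 = 160
  d = 9: d(9) · σ(162/9) = 3 · 39 = 117
  d = 18: d(18) · σ(162/18) = 6 · 13 = 78
  d = 27: d(27) · σ(162/27) = 4 · 12 = 48
  d = 54: d(54) · σ(162/54) = 8 · 4 = 32
  d = 81: d(81) · σ(162/81) = 5 · 3 = 15
  d = 162: d(162) · σ(162/162) = 10 · 1 = 10
Summing: (d * σ)(162) = 363 + 242 + 240 + 160 + 117 + 78 + 48 + 32 + 15 + 10 = 1305.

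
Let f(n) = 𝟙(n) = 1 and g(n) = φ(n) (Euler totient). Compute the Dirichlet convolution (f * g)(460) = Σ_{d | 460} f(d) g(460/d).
(𝟙 * φ)(460) = 460

Divisors of 460: [1, 2, 4, 5, 10, 20, 23, 46, 92, 115, 230, 460]. For each d | 460:
  d = 1: 𝟙(1) · φ(460/1) = 1 · 176 = 176
  d = 2: 𝟙(2) · φ(460/2) = 1 · 88 = 88
  d = 4: 𝟙(4) · φ(460/4) = 1 · 88 = 88
  d = 5: 𝟙(5) · φ(460/5) = 1 · 44 = 44
  d = 10: 𝟙(10) · φ(460/10) = 1 · 22 = 22
  d = 20: 𝟙(20) · φ(460/20) = 1 · 22 = 22
  d = 23: 𝟙(23) · φ(460/23) = 1 · 8 = 8
  d = 46: 𝟙(46) · φ(460/46) = 1 · 4 = 4
  d = 92: 𝟙(92) · φ(460/92) = 1 · 4 = 4
  d = 115: 𝟙(115) · φ(460/115) = 1 · 2 = 2
  d = 230: 𝟙(230) · φ(460/230) = 1 · 1 = 1
  d = 460: 𝟙(460) · φ(460/460) = 1 · 1 = 1
Summing: (𝟙 * φ)(460) = 176 + 88 + 88 + 44 + 22 + 22 + 8 + 4 + 4 + 2 + 1 + 1 = 460.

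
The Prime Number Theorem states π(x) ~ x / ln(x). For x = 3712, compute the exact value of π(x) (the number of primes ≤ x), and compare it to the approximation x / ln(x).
π(3712) = 518;  x/ln(x) ≈ 451.62;  relative error ≈ 12.81%.

Directly count primes up to 3712: π(3712) = 518. The PNT approximation gives 3712/ln(3712) ≈ 3712/8.21933 ≈ 451.62. Relative error (π(x) − x/ln(x)) / π(x) ≈ 12.81%; the approximation is known to undercount slightly (Li(x) is a better estimate).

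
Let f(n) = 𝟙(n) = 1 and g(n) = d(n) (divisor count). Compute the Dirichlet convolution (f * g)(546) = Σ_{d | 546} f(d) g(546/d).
(𝟙 * d)(546) = 81

Divisors of 546: [1, 2, 3, 6, 7, 13, 14, 21, 26, 39, 42, 78, 91, 182, 273, 546]. For each d | 546:
  d = 1: 𝟙(1) · d(546/1) = 1 · 16 = 16
  d = 2: 𝟙(2) · d(546/2) = 1 · 8 = 8
  d = 3: 𝟙(3) · d(546/3) = 1 · 8 = 8
  d = 6: 𝟙(6) · d(546/6) = 1 · 4 = 4
  d = 7: 𝟙(7) · d(546/7) = 1 · 8 = 8
  d = 13: 𝟙(13) · d(546/13) = 1 · 8 = 8
  d = 14: 𝟙(14) · d(546/14) = 1 · 4 = 4
  d = 21: 𝟙(21) · d(546/21) = 1 · 4 = 4
  d = 26: 𝟙(26) · d(546/26) = 1 · 4 = 4
  d = 39: 𝟙(39) · d(546/39) = 1 · 4 = 4
  d = 42: 𝟙(42) · d(546/42) = 1 · 2 = 2
  d = 78: 𝟙(78) · d(546/78) = 1 · 2 = 2
  d = 91: 𝟙(91) · d(546/91) = 1 · 4 = 4
  d = 182: 𝟙(182) · d(546/182) = 1 · 2 = 2
  d = 273: 𝟙(273) · d(546/273) = 1 · 2 = 2
  d = 546: 𝟙(546) · d(546/546) = 1 · 1 = 1
Summing: (𝟙 * d)(546) = 16 + 8 + 8 + 4 + 8 + 8 + 4 + 4 + 4 + 4 + 2 + 2 + 4 + 2 + 2 + 1 = 81.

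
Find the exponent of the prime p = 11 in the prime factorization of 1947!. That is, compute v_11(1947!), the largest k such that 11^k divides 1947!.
v_11(1947!) = 194

Legendre's formula: v_p(n!) = Σ_{k ≥ 1} ⌊n / p^k⌋. For p = 11, n = 1947, the terms are:
  ⌊1947/11^1⌋ = ⌊1947/11⌋ = 177
  ⌊1947/11^2⌋ = ⌊1947/121⌋ = 16
  ⌊1947/11^3⌋ = ⌊1947/1331⌋ = 1
(the next term ⌊1947/11^4⌋ = 0, terminating the sum). Summing: v_11(1947!) = 177 + 16 + 1 = 194.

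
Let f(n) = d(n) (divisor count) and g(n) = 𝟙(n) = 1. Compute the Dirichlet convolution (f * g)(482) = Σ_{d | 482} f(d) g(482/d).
(d * 𝟙)(482) = 9

Divisors of 482: [1, 2, 241, 482]. For each d | 482:
  d = 1: d(1) · 𝟙(482/1) = 1 · 1 = 1
  d = 2: d(2) · 𝟙(482/2) = 2 · 1 = 2
  d = 241: d(241) · 𝟙(482/241) = 2 · 1 = 2
  d = 482: d(482) · 𝟙(482/482) = 4 · 1 = 4
Summing: (d * 𝟙)(482) = 1 + 2 + 2 + 4 = 9.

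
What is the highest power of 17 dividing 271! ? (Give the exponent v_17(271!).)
v_17(271!) = 15

Legendre's formula: v_p(n!) = Σ_{k ≥ 1} ⌊n / p^k⌋. For p = 17, n = 271, the terms are:
  ⌊271/17^1⌋ = ⌊271/17⌋ = 15
(the next term ⌊271/17^2⌋ = 0, terminating the sum). Summing: v_17(271!) = 15 = 15.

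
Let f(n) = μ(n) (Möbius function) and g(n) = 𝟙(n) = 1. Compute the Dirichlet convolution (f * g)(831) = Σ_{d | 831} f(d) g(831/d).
(μ * 𝟙)(831) = 0

Divisors of 831: [1, 3, 277, 831]. For each d | 831:
  d = 1: μ(1) · 𝟙(831/1) = 1 · 1 = 1
  d = 3: μ(3) · 𝟙(831/3) = -1 · 1 = -1
  d = 277: μ(277) · 𝟙(831/277) = -1 · 1 = -1
  d = 831: μ(831) · 𝟙(831/831) = 1 · 1 = 1
Summing: (μ * 𝟙)(831) = 1 + -1 + -1 + 1 = 0.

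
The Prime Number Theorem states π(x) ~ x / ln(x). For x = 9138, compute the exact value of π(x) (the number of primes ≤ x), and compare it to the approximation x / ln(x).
π(9138) = 1133;  x/ln(x) ≈ 1001.95;  relative error ≈ 11.57%.

Directly count primes up to 9138: π(9138) = 1133. The PNT approximation gives 9138/ln(9138) ≈ 9138/9.12020 ≈ 1001.95. Relative error (π(x) − x/ln(x)) / π(x) ≈ 11.57%; the approximation is known to undercount slightly (Li(x) is a better estimate).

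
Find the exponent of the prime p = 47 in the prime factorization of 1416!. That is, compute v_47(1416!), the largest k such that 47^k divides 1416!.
v_47(1416!) = 30

Legendre's formula: v_p(n!) = Σ_{k ≥ 1} ⌊n / p^k⌋. For p = 47, n = 1416, the terms are:
  ⌊1416/47^1⌋ = ⌊1416/47⌋ = 30
(the next term ⌊1416/47^2⌋ = 0, terminating the sum). Summing: v_47(1416!) = 30 = 30.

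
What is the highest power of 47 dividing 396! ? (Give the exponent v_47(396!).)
v_47(396!) = 8

Legendre's formula: v_p(n!) = Σ_{k ≥ 1} ⌊n / p^k⌋. For p = 47, n = 396, the terms are:
  ⌊396/47^1⌋ = ⌊396/47⌋ = 8
(the next term ⌊396/47^2⌋ = 0, terminating the sum). Summing: v_47(396!) = 8 = 8.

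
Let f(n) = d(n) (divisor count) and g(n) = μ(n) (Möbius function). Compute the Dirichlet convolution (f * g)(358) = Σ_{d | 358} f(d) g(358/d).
(d * μ)(358) = 1

Divisors of 358: [1, 2, 179, 358]. For each d | 358:
  d = 1: d(1) · μ(358/1) = 1 · 1 = 1
  d = 2: d(2) · μ(358/2) = 2 · -1 = -2
  d = 179: d(179) · μ(358/179) = 2 · -1 = -2
  d = 358: d(358) · μ(358/358) = 4 · 1 = 4
Summing: (d * μ)(358) = 1 + -2 + -2 + 4 = 1.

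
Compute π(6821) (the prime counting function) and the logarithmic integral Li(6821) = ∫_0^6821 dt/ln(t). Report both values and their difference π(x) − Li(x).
π(6821) = 876;  Li(6821) ≈ 894.08;  π(x) − Li(x) ≈ -18.08.

Direct count of primes ≤ 6821 gives π(6821) = 876. Numerical evaluation of the logarithmic integral gives Li(6821) ≈ 894.08. The difference π(x) − Li(x) ≈ -18.08 is typically negative for small/moderate x (Li(x) overestimates), though Littlewood's theorem shows this sign changes infinitely often.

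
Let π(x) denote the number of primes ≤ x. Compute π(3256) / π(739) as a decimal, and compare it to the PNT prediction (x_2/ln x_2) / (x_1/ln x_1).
π(3256)/π(739) = 459/131 ≈ 3.5038;  PNT prediction ≈ 3.5981.

π(739) = 131 and π(3256) = 459, so π(3256)/π(739) ≈ 3.5038. The PNT-predicted ratio is (3256/ln(3256)) / (739/ln(739)) ≈ 3.5981. The two agree to within a few percent, as expected.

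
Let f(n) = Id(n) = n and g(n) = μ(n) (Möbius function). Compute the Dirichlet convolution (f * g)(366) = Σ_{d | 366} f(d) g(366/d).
(Id * μ)(366) = 120

Divisors of 366: [1, 2, 3, 6, 61, 122, 183, 366]. For each d | 366:
  d = 1: Id(1) · μ(366/1) = 1 · -1 = -1
  d = 2: Id(2) · μ(366/2) = 2 · 1 = 2
  d = 3: Id(3) · μ(366/3) = 3 · 1 = 3
  d = 6: Id(6) · μ(366/6) = 6 · -1 = -6
  d = 61: Id(61) · μ(366/61) = 61 · 1 = 61
  d = 122: Id(122) · μ(366/122) = 122 · -1 = -122
  d = 183: Id(183) · μ(366/183) = 183 · -1 = -183
  d = 366: Id(366) · μ(366/366) = 366 · 1 = 366
Summing: (Id * μ)(366) = -1 + 2 + 3 + -6 + 61 + -122 + -183 + 366 = 120.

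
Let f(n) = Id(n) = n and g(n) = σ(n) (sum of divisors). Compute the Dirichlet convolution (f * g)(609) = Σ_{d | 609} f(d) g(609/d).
(Id * σ)(609) = 6195

Divisors of 609: [1, 3, 7, 21, 29, 87, 203, 609]. For each d | 609:
  d = 1: Id(1) · σ(609/1) = 1 · 960 = 960
  d = 3: Id(3) · σ(609/3) = 3 · 240 = 720
  d = 7: Id(7) · σ(609/7) = 7 · 120 = 840
  d = 21: Id(21) · σ(609/21) = 21 · 30 = 630
  d = 29: Id(29) · σ(609/29) = 29 · 32 = 928
  d = 87: Id(87) · σ(609/87) = 87 · 8 = 696
  d = 203: Id(203) · σ(609/203) = 203 · 4 = 812
  d = 609: Id(609) · σ(609/609) = 609 · 1 = 609
Summing: (Id * σ)(609) = 960 + 720 + 840 + 630 + 928 + 696 + 812 + 609 = 6195.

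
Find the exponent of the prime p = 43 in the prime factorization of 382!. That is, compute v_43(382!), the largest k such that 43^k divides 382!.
v_43(382!) = 8

Legendre's formula: v_p(n!) = Σ_{k ≥ 1} ⌊n / p^k⌋. For p = 43, n = 382, the terms are:
  ⌊382/43^1⌋ = ⌊382/43⌋ = 8
(the next term ⌊382/43^2⌋ = 0, terminating the sum). Summing: v_43(382!) = 8 = 8.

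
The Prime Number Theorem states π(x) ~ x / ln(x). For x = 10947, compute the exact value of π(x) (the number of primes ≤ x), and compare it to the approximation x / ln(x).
π(10947) = 1329;  x/ln(x) ≈ 1176.99;  relative error ≈ 11.44%.

Directly count primes up to 10947: π(10947) = 1329. The PNT approximation gives 10947/ln(10947) ≈ 10947/9.30082 ≈ 1176.99. Relative error (π(x) − x/ln(x)) / π(x) ≈ 11.44%; the approximation is known to undercount slightly (Li(x) is a better estimate).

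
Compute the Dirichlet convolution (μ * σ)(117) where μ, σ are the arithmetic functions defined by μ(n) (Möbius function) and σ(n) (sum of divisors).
(μ * σ)(117) = 117

Divisors of 117: [1, 3, 9, 13, 39, 117]. For each d | 117:
  d = 1: μ(1) · σ(117/1) = 1 · 182 = 182
  d = 3: μ(3) · σ(117/3) = -1 · 56 = -56
  d = 9: μ(9) · σ(117/9) = 0 · 14 = 0
  d = 13: μ(13) · σ(117/13) = -1 · 13 = -13
  d = 39: μ(39) · σ(117/39) = 1 · 4 = 4
  d = 117: μ(117) · σ(117/117) = 0 · 1 = 0
Summing: (μ * σ)(117) = 182 + -56 + 0 + -13 + 4 + 0 = 117.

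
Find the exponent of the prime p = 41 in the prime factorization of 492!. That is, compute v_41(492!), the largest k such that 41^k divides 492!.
v_41(492!) = 12

Legendre's formula: v_p(n!) = Σ_{k ≥ 1} ⌊n / p^k⌋. For p = 41, n = 492, the terms are:
  ⌊492/41^1⌋ = ⌊492/41⌋ = 12
(the next term ⌊492/41^2⌋ = 0, terminating the sum). Summing: v_41(492!) = 12 = 12.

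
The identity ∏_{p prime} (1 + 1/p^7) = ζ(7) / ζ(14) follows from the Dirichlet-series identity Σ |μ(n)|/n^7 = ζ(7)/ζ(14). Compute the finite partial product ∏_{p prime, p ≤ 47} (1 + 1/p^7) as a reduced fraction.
∏ = 263853992248183929955588067841649958807762565359040660091503223132247928290282626850939575242745161896165376/261685269908462752626449098337825267072687203746267710284915637456014619560925349129829845059340019784340625

The primes p ≤ 47 are [2, 3, 5, 7, 11, 13, 17, 19, 23, 29, 31, 37, 41, 43, 47]. For each, (1 + 1/p^7) = (p^7 + 1)/p^7. Multiplying these fractions over p ∈ [2, 3, 5, 7, 11, 13, 17, 19, 23, 29, 31, 37, 41, 43, 47] gives 263853992248183929955588067841649958807762565359040660091503223132247928290282626850939575242745161896165376/261685269908462752626449098337825267072687203746267710284915637456014619560925349129829845059340019784340625. (In the limit P → ∞ this tends to ζ(7)/ζ(14).)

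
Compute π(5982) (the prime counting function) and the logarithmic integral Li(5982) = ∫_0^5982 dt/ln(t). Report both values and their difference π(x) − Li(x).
π(5982) = 782;  Li(5982) ≈ 798.34;  π(x) − Li(x) ≈ -16.34.

Direct count of primes ≤ 5982 gives π(5982) = 782. Numerical evaluation of the logarithmic integral gives Li(5982) ≈ 798.34. The difference π(x) − Li(x) ≈ -16.34 is typically negative for small/moderate x (Li(x) overestimates), though Littlewood's theorem shows this sign changes infinitely often.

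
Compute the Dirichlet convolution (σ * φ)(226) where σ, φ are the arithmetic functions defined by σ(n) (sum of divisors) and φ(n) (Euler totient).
(σ * φ)(226) = 904

Divisors of 226: [1, 2, 113, 226]. For each d | 226:
  d = 1: σ(1) · φ(226/1) = 1 · 112 = 112
  d = 2: σ(2) · φ(226/2) = 3 · 112 = 336
  d = 113: σ(113) · φ(226/113) = 114 · 1 = 114
  d = 226: σ(226) · φ(226/226) = 342 · 1 = 342
Summing: (σ * φ)(226) = 112 + 336 + 114 + 342 = 904.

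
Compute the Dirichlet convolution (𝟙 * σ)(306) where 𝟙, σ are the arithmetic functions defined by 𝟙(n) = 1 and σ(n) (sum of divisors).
(𝟙 * σ)(306) = 1368

Divisors of 306: [1, 2, 3, 6, 9, 17, 18, 34, 51, 102, 153, 306]. For each d | 306:
  d = 1: 𝟙(1) · σ(306/1) = 1 · 702 = 702
  d = 2: 𝟙(2) · σ(306/2) = 1 · 234 = 234
  d = 3: 𝟙(3) · σ(306/3) = 1 · 216 = 216
  d = 6: 𝟙(6) · σ(306/6) = 1 · 72 = 72
  d = 9: 𝟙(9) · σ(306/9) = 1 · 54 = 54
  d = 17: 𝟙(17) · σ(306/17) = 1 · 39 = 39
  d = 18: 𝟙(18) · σ(306/18) = 1 · 18 = 18
  d = 34: 𝟙(34) · σ(306/34) = 1 · 13 = 13
  d = 51: 𝟙(51) · σ(306/51) = 1 · 12 = 12
  d = 102: 𝟙(102) · σ(306/102) = 1 · 4 = 4
  d = 153: 𝟙(153) · σ(306/153) = 1 · 3 = 3
  d = 306: 𝟙(306) · σ(306/306) = 1 · 1 = 1
Summing: (𝟙 * σ)(306) = 702 + 234 + 216 + 72 + 54 + 39 + 18 + 13 + 12 + 4 + 3 + 1 = 1368.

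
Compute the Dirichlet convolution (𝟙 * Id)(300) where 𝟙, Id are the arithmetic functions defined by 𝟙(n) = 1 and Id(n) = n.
(𝟙 * Id)(300) = 868

Divisors of 300: [1, 2, 3, 4, 5, 6, 10, 12, 15, 20, 25, 30, 50, 60, 75, 100, 150, 300]. For each d | 300:
  d = 1: 𝟙(1) · Id(300/1) = 1 · 300 = 300
  d = 2: 𝟙(2) · Id(300/2) = 1 · 150 = 150
  d = 3: 𝟙(3) · Id(300/3) = 1 · 100 = 100
  d = 4: 𝟙(4) · Id(300/4) = 1 · 75 = 75
  d = 5: 𝟙(5) · Id(300/5) = 1 · 60 = 60
  d = 6: 𝟙(6) · Id(300/6) = 1 · 50 = 50
  d = 10: 𝟙(10) · Id(300/10) = 1 · 30 = 30
  d = 12: 𝟙(12) · Id(300/12) = 1 · 25 = 25
  d = 15: 𝟙(15) · Id(300/15) = 1 · 20 = 20
  d = 20: 𝟙(20) · Id(300/20) = 1 · 15 = 15
  d = 25: 𝟙(25) · Id(300/25) = 1 · 12 = 12
  d = 30: 𝟙(30) · Id(300/30) = 1 · 10 = 10
  d = 50: 𝟙(50) · Id(300/50) = 1 · 6 = 6
  d = 60: 𝟙(60) · Id(300/60) = 1 · 5 = 5
  d = 75: 𝟙(75) · Id(300/75) = 1 · 4 = 4
  d = 100: 𝟙(100) · Id(300/100) = 1 · 3 = 3
  d = 150: 𝟙(150) · Id(300/150) = 1 · 2 = 2
  d = 300: 𝟙(300) · Id(300/300) = 1 · 1 = 1
Summing: (𝟙 * Id)(300) = 300 + 150 + 100 + 75 + 60 + 50 + 30 + 25 + 20 + 15 + 12 + 10 + 6 + 5 + 4 + 3 + 2 + 1 = 868.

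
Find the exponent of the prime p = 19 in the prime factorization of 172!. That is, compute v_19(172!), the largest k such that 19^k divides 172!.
v_19(172!) = 9

Legendre's formula: v_p(n!) = Σ_{k ≥ 1} ⌊n / p^k⌋. For p = 19, n = 172, the terms are:
  ⌊172/19^1⌋ = ⌊172/19⌋ = 9
(the next term ⌊172/19^2⌋ = 0, terminating the sum). Summing: v_19(172!) = 9 = 9.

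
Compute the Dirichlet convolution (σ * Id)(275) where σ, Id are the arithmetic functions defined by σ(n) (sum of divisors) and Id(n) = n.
(σ * Id)(275) = 1978

Divisors of 275: [1, 5, 11, 25, 55, 275]. For each d | 275:
  d = 1: σ(1) · Id(275/1) = 1 · 275 = 275
  d = 5: σ(5) · Id(275/5) = 6 · 55 = 330
  d = 11: σ(11) · Id(275/11) = 12 · 25 = 300
  d = 25: σ(25) · Id(275/25) = 31 · 11 = 341
  d = 55: σ(55) · Id(275/55) = 72 · 5 = 360
  d = 275: σ(275) · Id(275/275) = 372 · 1 = 372
Summing: (σ * Id)(275) = 275 + 330 + 300 + 341 + 360 + 372 = 1978.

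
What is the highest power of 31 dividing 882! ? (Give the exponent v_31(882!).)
v_31(882!) = 28

Legendre's formula: v_p(n!) = Σ_{k ≥ 1} ⌊n / p^k⌋. For p = 31, n = 882, the terms are:
  ⌊882/31^1⌋ = ⌊882/31⌋ = 28
(the next term ⌊882/31^2⌋ = 0, terminating the sum). Summing: v_31(882!) = 28 = 28.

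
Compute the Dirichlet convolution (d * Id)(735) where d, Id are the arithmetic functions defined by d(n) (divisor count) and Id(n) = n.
(d * Id)(735) = 2310

Divisors of 735: [1, 3, 5, 7, 15, 21, 35, 49, 105, 147, 245, 735]. For each d | 735:
  d = 1: d(1) · Id(735/1) = 1 · 735 = 735
  d = 3: d(3) · Id(735/3) = 2 · 245 = 490
  d = 5: d(5) · Id(735/5) = 2 · 147 = 294
  d = 7: d(7) · Id(735/7) = 2 · 105 = 210
  d = 15: d(15) · Id(735/15) = 4 · 49 = 196
  d = 21: d(21) · Id(735/21) = 4 · 35 = 140
  d = 35: d(35) · Id(735/35) = 4 · 21 = 84
  d = 49: d(49) · Id(735/49) = 3 · 15 = 45
  d = 105: d(105) · Id(735/105) = 8 · 7 = 56
  d = 147: d(147) · Id(735/147) = 6 · 5 = 30
  d = 245: d(245) · Id(735/245) = 6 · 3 = 18
  d = 735: d(735) · Id(735/735) = 12 · 1 = 12
Summing: (d * Id)(735) = 735 + 490 + 294 + 210 + 196 + 140 + 84 + 45 + 56 + 30 + 18 + 12 = 2310.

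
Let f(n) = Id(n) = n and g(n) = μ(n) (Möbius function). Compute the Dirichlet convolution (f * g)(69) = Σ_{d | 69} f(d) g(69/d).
(Id * μ)(69) = 44

Divisors of 69: [1, 3, 23, 69]. For each d | 69:
  d = 1: Id(1) · μ(69/1) = 1 · 1 = 1
  d = 3: Id(3) · μ(69/3) = 3 · -1 = -3
  d = 23: Id(23) · μ(69/23) = 23 · -1 = -23
  d = 69: Id(69) · μ(69/69) = 69 · 1 = 69
Summing: (Id * μ)(69) = 1 + -3 + -23 + 69 = 44.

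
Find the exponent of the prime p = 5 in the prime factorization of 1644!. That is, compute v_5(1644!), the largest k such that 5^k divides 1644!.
v_5(1644!) = 408

Legendre's formula: v_p(n!) = Σ_{k ≥ 1} ⌊n / p^k⌋. For p = 5, n = 1644, the terms are:
  ⌊1644/5^1⌋ = ⌊1644/5⌋ = 328
  ⌊1644/5^2⌋ = ⌊1644/25⌋ = 65
  ⌊1644/5^3⌋ = ⌊1644/125⌋ = 13
  ⌊1644/5^4⌋ = ⌊1644/625⌋ = 2
(the next term ⌊1644/5^5⌋ = 0, terminating the sum). Summing: v_5(1644!) = 328 + 65 + 13 + 2 = 408.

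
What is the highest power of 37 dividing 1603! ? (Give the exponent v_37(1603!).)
v_37(1603!) = 44

Legendre's formula: v_p(n!) = Σ_{k ≥ 1} ⌊n / p^k⌋. For p = 37, n = 1603, the terms are:
  ⌊1603/37^1⌋ = ⌊1603/37⌋ = 43
  ⌊1603/37^2⌋ = ⌊1603/1369⌋ = 1
(the next term ⌊1603/37^3⌋ = 0, terminating the sum). Summing: v_37(1603!) = 43 + 1 = 44.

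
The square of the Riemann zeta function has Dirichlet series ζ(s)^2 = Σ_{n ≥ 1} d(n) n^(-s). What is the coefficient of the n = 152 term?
d(152) = 8

ζ(s)^2 = (Σ 1/m^s)(Σ 1/k^s). The coefficient of 1/n^s in the product is the number of ordered pairs (m, k) with mk = n, which equals d(n). For n = 152, divisors are [1, 2, 4, 8, 19, 38, 76, 152], so d(152) = 8.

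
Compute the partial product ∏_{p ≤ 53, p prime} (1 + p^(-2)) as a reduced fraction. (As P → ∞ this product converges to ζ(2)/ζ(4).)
∏ = 5396954168104720000000000/3563579332076505044832837

The primes p ≤ 53 are [2, 3, 5, 7, 11, 13, 17, 19, 23, 29, 31, 37, 41, 43, 47, 53]. For each, (1 + 1/p^2) = (p^2 + 1)/p^2. Multiplying these fractions over p ∈ [2, 3, 5, 7, 11, 13, 17, 19, 23, 29, 31, 37, 41, 43, 47, 53] gives 5396954168104720000000000/3563579332076505044832837. (In the limit P → ∞ this tends to ζ(2)/ζ(4).)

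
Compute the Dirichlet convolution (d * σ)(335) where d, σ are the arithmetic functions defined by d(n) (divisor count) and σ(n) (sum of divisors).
(d * σ)(335) = 560

Divisors of 335: [1, 5, 67, 335]. For each d | 335:
  d = 1: d(1) · σ(335/1) = 1 · 408 = 408
  d = 5: d(5) · σ(335/5) = 2 · 68 = 136
  d = 67: d(67) · σ(335/67) = 2 · 6 = 12
  d = 335: d(335) · σ(335/335) = 4 · 1 = 4
Summing: (d * σ)(335) = 408 + 136 + 12 + 4 = 560.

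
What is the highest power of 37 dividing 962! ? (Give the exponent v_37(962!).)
v_37(962!) = 26

Legendre's formula: v_p(n!) = Σ_{k ≥ 1} ⌊n / p^k⌋. For p = 37, n = 962, the terms are:
  ⌊962/37^1⌋ = ⌊962/37⌋ = 26
(the next term ⌊962/37^2⌋ = 0, terminating the sum). Summing: v_37(962!) = 26 = 26.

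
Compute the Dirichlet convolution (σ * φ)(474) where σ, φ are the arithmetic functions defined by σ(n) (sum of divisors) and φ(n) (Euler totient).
(σ * φ)(474) = 3792

Divisors of 474: [1, 2, 3, 6, 79, 158, 237, 474]. For each d | 474:
  d = 1: σ(1) · φ(474/1) = 1 · 156 = 156
  d = 2: σ(2) · φ(474/2) = 3 · 156 = 468
  d = 3: σ(3) · φ(474/3) = 4 · 78 = 312
  d = 6: σ(6) · φ(474/6) = 12 · 78 = 936
  d = 79: σ(79) · φ(474/79) = 80 · 2 = 160
  d = 158: σ(158) · φ(474/158) = 240 · 2 = 480
  d = 237: σ(237) · φ(474/237) = 320 · 1 = 320
  d = 474: σ(474) · φ(474/474) = 960 · 1 = 960
Summing: (σ * φ)(474) = 156 + 468 + 312 + 936 + 160 + 480 + 320 + 960 = 3792.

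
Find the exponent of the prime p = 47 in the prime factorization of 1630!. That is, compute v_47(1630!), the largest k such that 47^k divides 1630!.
v_47(1630!) = 34

Legendre's formula: v_p(n!) = Σ_{k ≥ 1} ⌊n / p^k⌋. For p = 47, n = 1630, the terms are:
  ⌊1630/47^1⌋ = ⌊1630/47⌋ = 34
(the next term ⌊1630/47^2⌋ = 0, terminating the sum). Summing: v_47(1630!) = 34 = 34.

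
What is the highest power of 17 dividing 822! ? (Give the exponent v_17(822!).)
v_17(822!) = 50

Legendre's formula: v_p(n!) = Σ_{k ≥ 1} ⌊n / p^k⌋. For p = 17, n = 822, the terms are:
  ⌊822/17^1⌋ = ⌊822/17⌋ = 48
  ⌊822/17^2⌋ = ⌊822/289⌋ = 2
(the next term ⌊822/17^3⌋ = 0, terminating the sum). Summing: v_17(822!) = 48 + 2 = 50.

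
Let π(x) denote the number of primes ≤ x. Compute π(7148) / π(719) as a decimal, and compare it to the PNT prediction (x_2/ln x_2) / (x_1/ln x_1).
π(7148)/π(719) = 914/128 ≈ 7.1406;  PNT prediction ≈ 7.3687.

π(719) = 128 and π(7148) = 914, so π(7148)/π(719) ≈ 7.1406. The PNT-predicted ratio is (7148/ln(7148)) / (719/ln(719)) ≈ 7.3687. The two agree to within a few percent, as expected.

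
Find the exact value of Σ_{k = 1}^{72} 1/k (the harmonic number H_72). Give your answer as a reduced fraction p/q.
H_72 = 9112469359293533278712889630349/1874681189225708508850515710400

Direct summation: H_72 = 1 + 1/2 + ... + 1/72. The least common denominator is lcm(1, ..., 72) = 5624043567677125526551547131200; over this denominator the numerator is 5624043567677125526551547131200 + 2812021783838562763275773565600 + 1874681189225708508850515710400 + 1406010891919281381637886782800 + 1124808713535425105310309426240 + 937340594612854254425257855200 + 803434795382446503793078161600 + 703005445959640690818943391400 + 624893729741902836283505236800 + 562404356767712552655154713120 + 511276687970647775141049739200 + 468670297306427127212628927600 + 432618735975163502042426702400 + 401717397691223251896539080800 + 374936237845141701770103142080 + 351502722979820345409471695700 + 330826092216301501561855713600 + 312446864870951418141752618400 + 296002293035638185607976164800 + 281202178383856276327577356560 + 267811598460815501264359387200 + 255638343985323887570524869600 + 244523633377266327241371614400 + 234335148653213563606314463800 + 224961742707085021062061885248 + 216309367987581751021213351200 + 208297909913967612094501745600 + 200858698845611625948269540400 + 193932536816452604363846452800 + 187468118922570850885051571040 + 181420760247649210533920875200 + 175751361489910172704735847850 + 170425562656882591713683246400 + 165413046108150750780927856800 + 160686959076489300758615632320 + 156223432435475709070876309200 + 152001177504787176393285057600 + 148001146517819092803988082400 + 144206245325054500680808900800 + 140601089191928138163788678280 + 137171794333588427476867003200 + 133905799230407750632179693600 + 130791710876212221547710398400 + 127819171992661943785262434800 + 124978745948380567256701047360 + 122261816688633163620685807200 + 119660501439938840990458449600 + 117167574326606781803157231900 + 114776399340349500541868308800 + 112480871353542510531030942624 + 110275364072100500520618571200 + 108154683993790875510606675600 + 106114029578813689180217870400 + 104148954956983806047250872800 + 102255337594129555028209947840 + 100429349422805812974134770200 + 98667431011879395202658721600 + 96966268408226302181923226400 + 95322772333510602144941476800 + 93734059461285425442525785520 + 92197435535690582402484379200 + 90710380123824605266960437600 + 89270532820271833754786462400 + 87875680744955086352367923925 + 86523747195032700408485340480 + 85212781328441295856841623200 + 83940948771300380993306673600 + 82706523054075375390463928400 + 81507877792422109080457204800 + 80343479538244650379307816160 + 79211881234889091923261227200 + 78111716217737854535438154600 = 27337408077880599836138668891047, so H_72 = 27337408077880599836138668891047/5624043567677125526551547131200; reducing by gcd(27337408077880599836138668891047, 5624043567677125526551547131200) = 3 gives 9112469359293533278712889630349/1874681189225708508850515710400 ≈ 4.86081. (The PNT-adjacent estimate ln(72) + γ ≈ 4.85388 matches within O(1/n).)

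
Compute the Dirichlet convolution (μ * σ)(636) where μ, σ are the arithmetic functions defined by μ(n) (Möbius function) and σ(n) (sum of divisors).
(μ * σ)(636) = 636

Divisors of 636: [1, 2, 3, 4, 6, 12, 53, 106, 159, 212, 318, 636]. For each d | 636:
  d = 1: μ(1) · σ(636/1) = 1 · 1512 = 1512
  d = 2: μ(2) · σ(636/2) = -1 · 648 = -648
  d = 3: μ(3) · σ(636/3) = -1 · 378 = -378
  d = 4: μ(4) · σ(636/4) = 0 · 216 = 0
  d = 6: μ(6) · σ(636/6) = 1 · 162 = 162
  d = 12: μ(12) · σ(636/12) = 0 · 54 = 0
  d = 53: μ(53) · σ(636/53) = -1 · 28 = -28
  d = 106: μ(106) · σ(636/106) = 1 · 12 = 12
  d = 159: μ(159) · σ(636/159) = 1 · 7 = 7
  d = 212: μ(212) · σ(636/212) = 0 · 4 = 0
  d = 318: μ(318) · σ(636/318) = -1 · 3 = -3
  d = 636: μ(636) · σ(636/636) = 0 · 1 = 0
Summing: (μ * σ)(636) = 1512 + -648 + -378 + 0 + 162 + 0 + -28 + 12 + 7 + 0 + -3 + 0 = 636.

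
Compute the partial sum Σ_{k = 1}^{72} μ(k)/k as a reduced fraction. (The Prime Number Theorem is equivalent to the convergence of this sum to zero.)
Σ μ(k)/k = -200643437220052588790575/15941166575048541741926154

Values of μ(k) for 1 ≤ k ≤ 72: μ(1) = 1, μ(2) = -1, μ(3) = -1, μ(5) = -1, μ(6) = 1, μ(7) = -1, μ(10) = 1, μ(11) = -1, μ(13) = -1, μ(14) = 1, μ(15) = 1, μ(17) = -1, μ(19) = -1, μ(21) = 1, μ(22) = 1, μ(23) = -1, μ(26) = 1, μ(29) = -1, μ(30) = -1, μ(31) = -1, μ(33) = 1, μ(34) = 1, μ(35) = 1, μ(37) = -1, μ(38) = 1, μ(39) = 1, μ(41) = -1, μ(42) = -1, μ(43) = -1, μ(46) = 1, μ(47) = -1, μ(51) = 1, μ(53) = -1, μ(55) = 1, μ(57) = 1, μ(58) = 1, μ(59) = -1, μ(61) = -1, μ(62) = 1, μ(65) = 1, μ(66) = -1, μ(67) = -1, μ(69) = 1, μ(70) = -1, μ(71) = -1, with μ = 0 on non-squarefree integers. Summing μ(k)/k for k where μ(k) ≠ 0 gives -200643437220052588790575/15941166575048541741926154 ≈ -0.0126. (PNT ⟺ this sum → 0 as n → ∞.)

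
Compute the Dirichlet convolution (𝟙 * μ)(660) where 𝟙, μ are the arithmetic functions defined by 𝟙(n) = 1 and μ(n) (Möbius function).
(𝟙 * μ)(660) = 0

Divisors of 660: [1, 2, 3, 4, 5, 6, 10, 11, 12, 15, 20, 22, 30, 33, 44, 55, 60, 66, 110, 132, 165, 220, 330, 660]. For each d | 660:
  d = 1: 𝟙(1) · μ(660/1) = 1 · 0 = 0
  d = 2: 𝟙(2) · μ(660/2) = 1 · 1 = 1
  d = 3: 𝟙(3) · μ(660/3) = 1 · 0 = 0
  d = 4: 𝟙(4) · μ(660/4) = 1 · -1 = -1
  d = 5: 𝟙(5) · μ(660/5) = 1 · 0 = 0
  d = 6: 𝟙(6) · μ(660/6) = 1 · -1 = -1
  d = 10: 𝟙(10) · μ(660/10) = 1 · -1 = -1
  d = 11: 𝟙(11) · μ(660/11) = 1 · 0 = 0
  d = 12: 𝟙(12) · μ(660/12) = 1 · 1 = 1
  d = 15: 𝟙(15) · μ(660/15) = 1 · 0 = 0
  d = 20: 𝟙(20) · μ(660/20) = 1 · 1 = 1
  d = 22: 𝟙(22) · μ(660/22) = 1 · -1 = -1
  d = 30: 𝟙(30) · μ(660/30) = 1 · 1 = 1
  d = 33: 𝟙(33) · μ(660/33) = 1 · 0 = 0
  d = 44: 𝟙(44) · μ(660/44) = 1 · 1 = 1
  d = 55: 𝟙(55) · μ(660/55) = 1 · 0 = 0
  d = 60: 𝟙(60) · μ(660/60) = 1 · -1 = -1
  d = 66: 𝟙(66) · μ(660/66) = 1 · 1 = 1
  d = 110: 𝟙(110) · μ(660/110) = 1 · 1 = 1
  d = 132: 𝟙(132) · μ(660/132) = 1 · -1 = -1
  d = 165: 𝟙(165) · μ(660/165) = 1 · 0 = 0
  d = 220: 𝟙(220) · μ(660/220) = 1 · -1 = -1
  d = 330: 𝟙(330) · μ(660/330) = 1 · -1 = -1
  d = 660: 𝟙(660) · μ(660/660) = 1 · 1 = 1
Summing: (𝟙 * μ)(660) = 0 + 1 + 0 + -1 + 0 + -1 + -1 + 0 + 1 + 0 + 1 + -1 + 1 + 0 + 1 + 0 + -1 + 1 + 1 + -1 + 0 + -1 + -1 + 1 = 0.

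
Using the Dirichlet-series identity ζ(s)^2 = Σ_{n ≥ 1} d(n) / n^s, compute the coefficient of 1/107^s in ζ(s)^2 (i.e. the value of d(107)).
d(107) = 2

ζ(s)^2 = (Σ 1/m^s)(Σ 1/k^s). The coefficient of 1/n^s in the product is the number of ordered pairs (m, k) with mk = n, which equals d(n). For n = 107, divisors are [1, 107], so d(107) = 2.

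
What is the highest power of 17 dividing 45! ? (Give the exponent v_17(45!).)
v_17(45!) = 2

Legendre's formula: v_p(n!) = Σ_{k ≥ 1} ⌊n / p^k⌋. For p = 17, n = 45, the terms are:
  ⌊45/17^1⌋ = ⌊45/17⌋ = 2
(the next term ⌊45/17^2⌋ = 0, terminating the sum). Summing: v_17(45!) = 2 = 2.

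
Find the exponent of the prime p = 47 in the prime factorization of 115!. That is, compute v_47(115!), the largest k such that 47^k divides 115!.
v_47(115!) = 2

Legendre's formula: v_p(n!) = Σ_{k ≥ 1} ⌊n / p^k⌋. For p = 47, n = 115, the terms are:
  ⌊115/47^1⌋ = ⌊115/47⌋ = 2
(the next term ⌊115/47^2⌋ = 0, terminating the sum). Summing: v_47(115!) = 2 = 2.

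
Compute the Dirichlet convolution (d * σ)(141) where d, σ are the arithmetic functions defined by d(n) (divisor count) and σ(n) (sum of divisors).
(d * σ)(141) = 300

Divisors of 141: [1, 3, 47, 141]. For each d | 141:
  d = 1: d(1) · σ(141/1) = 1 · 192 = 192
  d = 3: d(3) · σ(141/3) = 2 · 48 = 96
  d = 47: d(47) · σ(141/47) = 2 · 4 = 8
  d = 141: d(141) · σ(141/141) = 4 · 1 = 4
Summing: (d * σ)(141) = 192 + 96 + 8 + 4 = 300.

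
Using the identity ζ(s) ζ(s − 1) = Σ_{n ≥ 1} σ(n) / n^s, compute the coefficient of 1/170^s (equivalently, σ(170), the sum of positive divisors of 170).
σ(170) = 324

In the product (Σ m^0/m^s)(Σ k / k^s) = Σ (Σ_{d | n} d) / n^s, the coefficient of 1/n^s is σ(n) = Σ_{d | n} d. For n = 170, divisors are [1, 2, 5, 10, 17, 34, 85, 170]; summing: σ(170) = 324.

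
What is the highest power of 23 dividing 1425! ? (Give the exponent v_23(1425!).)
v_23(1425!) = 63

Legendre's formula: v_p(n!) = Σ_{k ≥ 1} ⌊n / p^k⌋. For p = 23, n = 1425, the terms are:
  ⌊1425/23^1⌋ = ⌊1425/23⌋ = 61
  ⌊1425/23^2⌋ = ⌊1425/529⌋ = 2
(the next term ⌊1425/23^3⌋ = 0, terminating the sum). Summing: v_23(1425!) = 61 + 2 = 63.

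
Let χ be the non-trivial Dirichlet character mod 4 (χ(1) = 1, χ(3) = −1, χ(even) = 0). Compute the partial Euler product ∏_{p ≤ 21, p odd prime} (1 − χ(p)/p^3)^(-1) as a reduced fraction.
∏ = 2463517706231725/2542314678779904

The odd primes p ≤ 21 are [3, 5, 7, 11, 13, 17, 19]. For each, χ(p) = 1 if p ≡ 1 mod 4, χ(p) = −1 if p ≡ 3 mod 4. Taking (1 − χ(p)/p^3)^(-1) = p^3/(p^3 − χ(p)): (1 − (-1)/3^3)^(-1) · (1 − (1)/5^3)^(-1) · (1 − (-1)/7^3)^(-1) · (1 − (-1)/11^3)^(-1) · (1 − (1)/13^3)^(-1) · (1 − (1)/17^3)^(-1) · (1 − (-1)/19^3)^(-1) = 2463517706231725/2542314678779904.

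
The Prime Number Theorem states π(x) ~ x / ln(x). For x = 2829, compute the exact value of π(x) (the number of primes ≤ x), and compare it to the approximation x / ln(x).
π(2829) = 410;  x/ln(x) ≈ 355.95;  relative error ≈ 13.18%.

Directly count primes up to 2829: π(2829) = 410. The PNT approximation gives 2829/ln(2829) ≈ 2829/7.94768 ≈ 355.95. Relative error (π(x) − x/ln(x)) / π(x) ≈ 13.18%; the approximation is known to undercount slightly (Li(x) is a better estimate).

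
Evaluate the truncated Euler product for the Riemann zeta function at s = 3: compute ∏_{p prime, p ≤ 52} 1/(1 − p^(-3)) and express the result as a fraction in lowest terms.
∏ = 1417934272824755236225375034446860319/1179638474528270622029363943840940032

The primes p ≤ 52 are [2, 3, 5, 7, 11, 13, 17, 19, 23, 29, 31, 37, 41, 43, 47]. For each prime, (1 − 1/p^3)^(-1) = p^3 / (p^3 − 1). The product is (1 − 1/2^3)^(-1), (1 − 1/3^3)^(-1), (1 − 1/5^3)^(-1), (1 − 1/7^3)^(-1), (1 − 1/11^3)^(-1), (1 − 1/13^3)^(-1), (1 − 1/17^3)^(-1), (1 − 1/19^3)^(-1), (1 − 1/23^3)^(-1), (1 − 1/29^3)^(-1), (1 − 1/31^3)^(-1), (1 − 1/37^3)^(-1), (1 − 1/41^3)^(-1), (1 − 1/43^3)^(-1), (1 − 1/47^3)^(-1) = ∏ p^3 / (p^3 − 1) = 1417934272824755236225375034446860319/1179638474528270622029363943840940032.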